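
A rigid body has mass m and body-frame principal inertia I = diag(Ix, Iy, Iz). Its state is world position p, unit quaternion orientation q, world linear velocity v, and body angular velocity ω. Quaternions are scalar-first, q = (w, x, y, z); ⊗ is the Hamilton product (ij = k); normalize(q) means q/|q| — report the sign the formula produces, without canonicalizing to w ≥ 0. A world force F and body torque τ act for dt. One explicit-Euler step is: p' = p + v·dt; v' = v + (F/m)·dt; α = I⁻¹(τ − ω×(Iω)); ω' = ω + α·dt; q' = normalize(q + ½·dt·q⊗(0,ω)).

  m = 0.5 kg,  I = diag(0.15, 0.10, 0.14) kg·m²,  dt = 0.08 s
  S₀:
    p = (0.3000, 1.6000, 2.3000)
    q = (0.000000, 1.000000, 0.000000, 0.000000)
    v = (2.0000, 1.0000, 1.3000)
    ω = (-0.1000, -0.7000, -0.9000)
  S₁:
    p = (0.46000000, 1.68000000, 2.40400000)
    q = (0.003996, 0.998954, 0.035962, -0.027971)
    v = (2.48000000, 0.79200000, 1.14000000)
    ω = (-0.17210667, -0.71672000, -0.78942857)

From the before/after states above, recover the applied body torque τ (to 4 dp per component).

τ = (-0.1100, -0.0200, 0.1900)

rate change Δω = (-0.07210667, -0.01672000, 0.11057143)
gyro term ω₀×Iω₀ = (0.0252, 0.0009, -0.0035)
applied torque τ = (-0.1100, -0.0200, 0.1900)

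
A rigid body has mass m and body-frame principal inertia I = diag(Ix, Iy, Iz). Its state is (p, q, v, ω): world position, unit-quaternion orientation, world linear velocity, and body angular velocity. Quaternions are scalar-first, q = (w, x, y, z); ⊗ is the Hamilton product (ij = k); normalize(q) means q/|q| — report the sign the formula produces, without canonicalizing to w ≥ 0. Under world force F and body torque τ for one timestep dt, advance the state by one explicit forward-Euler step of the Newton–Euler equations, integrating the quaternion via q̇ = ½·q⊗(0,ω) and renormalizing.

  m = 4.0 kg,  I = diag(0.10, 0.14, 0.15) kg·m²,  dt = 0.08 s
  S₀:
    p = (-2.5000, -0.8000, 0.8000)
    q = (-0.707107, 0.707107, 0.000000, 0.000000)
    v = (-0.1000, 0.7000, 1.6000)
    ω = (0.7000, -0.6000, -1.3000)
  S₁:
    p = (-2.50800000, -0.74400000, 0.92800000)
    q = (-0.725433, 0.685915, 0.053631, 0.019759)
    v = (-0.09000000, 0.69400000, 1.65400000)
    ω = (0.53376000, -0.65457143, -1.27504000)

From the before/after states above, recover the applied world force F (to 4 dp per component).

v₁ − v₀ = (0.01000000, -0.00600000, 0.05400000)
applied force F = (0.5000, -0.3000, 2.7000)

F = (0.5000, -0.3000, 2.7000)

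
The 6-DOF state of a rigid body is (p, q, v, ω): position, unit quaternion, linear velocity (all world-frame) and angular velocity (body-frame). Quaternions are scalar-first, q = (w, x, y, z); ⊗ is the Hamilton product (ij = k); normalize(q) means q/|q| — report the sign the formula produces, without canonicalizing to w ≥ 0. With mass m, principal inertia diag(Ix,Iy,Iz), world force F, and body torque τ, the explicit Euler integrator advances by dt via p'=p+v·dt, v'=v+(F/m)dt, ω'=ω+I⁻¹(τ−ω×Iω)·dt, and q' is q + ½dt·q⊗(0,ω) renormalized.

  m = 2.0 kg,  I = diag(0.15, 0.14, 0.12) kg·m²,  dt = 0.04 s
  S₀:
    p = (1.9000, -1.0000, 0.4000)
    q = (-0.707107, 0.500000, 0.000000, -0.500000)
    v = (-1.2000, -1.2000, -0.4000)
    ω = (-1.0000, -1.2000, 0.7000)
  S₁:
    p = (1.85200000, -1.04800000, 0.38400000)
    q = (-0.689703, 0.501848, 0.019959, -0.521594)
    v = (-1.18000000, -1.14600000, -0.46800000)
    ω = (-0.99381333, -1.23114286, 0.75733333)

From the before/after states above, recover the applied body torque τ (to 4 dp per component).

τ = (0.0400, -0.1300, 0.1600)

ω₁ − ω₀ = (0.00618667, -0.03114286, 0.05733333)
ω₀×(Iω₀) = (0.0168, -0.0210, -0.0120)
I·α + gyro = (0.0400, -0.1300, 0.1600)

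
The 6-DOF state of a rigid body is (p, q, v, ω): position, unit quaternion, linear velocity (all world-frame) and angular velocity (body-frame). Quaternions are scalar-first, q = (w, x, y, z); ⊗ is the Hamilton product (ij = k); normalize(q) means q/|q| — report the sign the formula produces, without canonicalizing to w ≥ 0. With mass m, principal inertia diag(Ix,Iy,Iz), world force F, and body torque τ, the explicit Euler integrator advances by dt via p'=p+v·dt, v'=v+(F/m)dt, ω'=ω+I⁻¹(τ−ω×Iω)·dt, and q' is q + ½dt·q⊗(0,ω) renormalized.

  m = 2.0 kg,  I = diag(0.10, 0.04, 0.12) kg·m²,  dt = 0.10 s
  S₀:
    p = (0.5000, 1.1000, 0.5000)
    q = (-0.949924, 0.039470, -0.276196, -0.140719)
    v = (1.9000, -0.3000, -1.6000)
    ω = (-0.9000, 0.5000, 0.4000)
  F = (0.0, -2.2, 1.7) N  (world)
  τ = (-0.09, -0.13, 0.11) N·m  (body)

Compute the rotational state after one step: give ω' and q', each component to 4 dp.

precession coupling ω×(Iω) = (0.0160, 0.0072, 0.0270)
angular accel α = (-1.0600, -3.4300, 0.6917)
new body rate ω' = (-1.0060, 0.1570, 0.4692)
q⊗(0,ω) = (0.2299086, 0.8148127, -0.3641029, -0.6088110)
updated quaternion q' = (-0.9370, 0.0801, -0.2940, -0.1709)

ω' = (-1.0060, 0.1570, 0.4692)
q' = (-0.9370, 0.0801, -0.2940, -0.1709)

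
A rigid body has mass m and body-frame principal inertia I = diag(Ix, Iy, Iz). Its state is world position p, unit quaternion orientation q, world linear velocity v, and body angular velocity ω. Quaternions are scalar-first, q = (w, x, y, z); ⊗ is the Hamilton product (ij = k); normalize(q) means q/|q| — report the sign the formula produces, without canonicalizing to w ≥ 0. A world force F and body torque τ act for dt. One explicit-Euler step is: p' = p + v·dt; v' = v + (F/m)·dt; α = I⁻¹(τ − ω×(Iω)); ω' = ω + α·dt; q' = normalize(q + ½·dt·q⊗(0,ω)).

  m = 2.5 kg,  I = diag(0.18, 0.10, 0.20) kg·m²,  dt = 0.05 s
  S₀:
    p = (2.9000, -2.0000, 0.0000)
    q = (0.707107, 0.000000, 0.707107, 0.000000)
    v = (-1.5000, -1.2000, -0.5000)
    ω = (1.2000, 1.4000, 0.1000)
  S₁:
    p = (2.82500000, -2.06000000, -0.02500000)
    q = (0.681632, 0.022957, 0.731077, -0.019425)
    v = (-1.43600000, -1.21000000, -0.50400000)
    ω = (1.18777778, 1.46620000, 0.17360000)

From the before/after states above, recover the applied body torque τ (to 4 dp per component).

τ = (-0.0300, 0.1300, 0.1600)

ω₁ − ω₀ = (-0.01222222, 0.06620000, 0.07360000)
applied torque τ = (-0.0300, 0.1300, 0.1600)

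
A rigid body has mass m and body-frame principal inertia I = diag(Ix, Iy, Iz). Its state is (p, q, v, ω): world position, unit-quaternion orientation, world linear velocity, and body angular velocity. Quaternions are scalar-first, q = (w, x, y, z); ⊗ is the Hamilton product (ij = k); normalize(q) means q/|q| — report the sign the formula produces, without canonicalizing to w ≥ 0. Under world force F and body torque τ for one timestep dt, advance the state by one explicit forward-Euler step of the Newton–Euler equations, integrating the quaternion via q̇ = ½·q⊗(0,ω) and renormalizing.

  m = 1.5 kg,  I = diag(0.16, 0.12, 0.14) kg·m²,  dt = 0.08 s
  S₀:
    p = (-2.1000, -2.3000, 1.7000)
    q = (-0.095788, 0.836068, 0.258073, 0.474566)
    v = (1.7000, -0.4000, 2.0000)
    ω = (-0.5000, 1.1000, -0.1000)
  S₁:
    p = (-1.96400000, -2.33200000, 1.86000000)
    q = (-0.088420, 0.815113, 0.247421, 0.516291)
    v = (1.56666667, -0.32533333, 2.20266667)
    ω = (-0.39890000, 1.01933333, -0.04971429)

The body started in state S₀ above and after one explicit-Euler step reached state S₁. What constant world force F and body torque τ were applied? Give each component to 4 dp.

rate change Δω = (0.10110000, -0.08066667, 0.05028571)
ω₀×(Iω₀) = (-0.0022, 0.0010, 0.0220)
applied torque τ = (0.2000, -0.1200, 0.1100)
velocity change Δv = (-0.13333333, 0.07466667, 0.20266667)
m·(v₁−v₀)/dt = (-2.5000, 1.4000, 3.8000)

F = (-2.5000, 1.4000, 3.8000)
τ = (0.2000, -0.1200, 0.1100)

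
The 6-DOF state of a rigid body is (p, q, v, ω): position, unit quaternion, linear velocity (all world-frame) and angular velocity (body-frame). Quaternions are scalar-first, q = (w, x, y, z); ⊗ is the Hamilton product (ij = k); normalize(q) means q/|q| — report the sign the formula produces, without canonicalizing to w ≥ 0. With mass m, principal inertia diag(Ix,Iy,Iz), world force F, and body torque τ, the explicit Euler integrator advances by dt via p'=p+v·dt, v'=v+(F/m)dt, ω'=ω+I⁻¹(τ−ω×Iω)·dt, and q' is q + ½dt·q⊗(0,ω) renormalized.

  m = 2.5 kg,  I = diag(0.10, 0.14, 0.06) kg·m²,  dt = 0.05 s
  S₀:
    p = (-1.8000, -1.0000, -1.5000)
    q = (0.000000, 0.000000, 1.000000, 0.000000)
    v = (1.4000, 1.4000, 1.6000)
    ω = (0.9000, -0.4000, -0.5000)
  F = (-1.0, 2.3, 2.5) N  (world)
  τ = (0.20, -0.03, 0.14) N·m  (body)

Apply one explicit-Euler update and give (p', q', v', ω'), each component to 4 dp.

α = I⁻¹(τ − ω×Iω) = (2.1600, -0.0857, 2.5733)
ω' = ω + α·dt = (1.0080, -0.4043, -0.3713)
q⊗(0,ω) = (0.4000000, -0.5000000, 0.0000000, -0.9000000)
q + ½dt·q⊗(0,ω), renormalized = (0.0100, -0.0125, 0.9996, -0.0225)
a = F/m = (-0.4000, 0.9200, 1.0000)
p + v·dt = (-1.7300, -0.9300, -1.4200)
v + (F/m)dt = (1.3800, 1.4460, 1.6500)

p' = (-1.7300, -0.9300, -1.4200)
q' = (0.0100, -0.0125, 0.9996, -0.0225)
v' = (1.3800, 1.4460, 1.6500)
ω' = (1.0080, -0.4043, -0.3713)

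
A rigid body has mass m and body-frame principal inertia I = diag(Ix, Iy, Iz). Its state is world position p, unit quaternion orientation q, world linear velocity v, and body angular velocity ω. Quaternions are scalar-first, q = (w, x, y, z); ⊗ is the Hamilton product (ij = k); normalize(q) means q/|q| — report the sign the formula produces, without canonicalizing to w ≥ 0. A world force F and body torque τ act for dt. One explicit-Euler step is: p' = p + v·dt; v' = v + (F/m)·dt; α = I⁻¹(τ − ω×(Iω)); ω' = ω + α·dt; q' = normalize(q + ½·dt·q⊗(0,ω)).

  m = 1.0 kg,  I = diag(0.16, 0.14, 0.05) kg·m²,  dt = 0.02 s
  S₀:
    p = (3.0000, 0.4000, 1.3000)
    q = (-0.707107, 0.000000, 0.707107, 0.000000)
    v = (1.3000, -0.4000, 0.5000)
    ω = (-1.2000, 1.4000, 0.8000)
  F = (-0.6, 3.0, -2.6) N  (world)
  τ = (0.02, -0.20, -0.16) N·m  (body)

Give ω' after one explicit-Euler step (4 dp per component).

ω' = (-1.1849, 1.3865, 0.7226)

ω×(Iω) gyroscopic = (-0.1008, -0.1056, 0.0336)
α = I⁻¹(τ − ω×Iω) = (0.7550, -0.6743, -3.8720)
ω + α·dt = (-1.1849, 1.3865, 0.7226)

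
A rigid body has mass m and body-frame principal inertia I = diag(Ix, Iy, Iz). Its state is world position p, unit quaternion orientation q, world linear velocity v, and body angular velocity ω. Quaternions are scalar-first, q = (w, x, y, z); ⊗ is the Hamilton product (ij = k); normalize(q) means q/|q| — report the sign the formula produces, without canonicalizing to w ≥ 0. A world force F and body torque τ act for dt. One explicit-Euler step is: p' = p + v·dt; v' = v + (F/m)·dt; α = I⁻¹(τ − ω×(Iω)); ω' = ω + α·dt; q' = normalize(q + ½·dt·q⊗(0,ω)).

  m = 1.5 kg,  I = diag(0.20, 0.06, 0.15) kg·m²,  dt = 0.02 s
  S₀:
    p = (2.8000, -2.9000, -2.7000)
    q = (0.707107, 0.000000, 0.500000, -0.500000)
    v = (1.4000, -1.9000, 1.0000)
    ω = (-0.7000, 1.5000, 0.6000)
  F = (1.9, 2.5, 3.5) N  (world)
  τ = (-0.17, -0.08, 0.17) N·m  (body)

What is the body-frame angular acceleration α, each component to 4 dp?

α = (-1.2550, -0.9833, 0.1533)

gyro term ω×Iω = (0.0810, -0.0210, 0.1470)
angular accel α = (-1.2550, -0.9833, 0.1533)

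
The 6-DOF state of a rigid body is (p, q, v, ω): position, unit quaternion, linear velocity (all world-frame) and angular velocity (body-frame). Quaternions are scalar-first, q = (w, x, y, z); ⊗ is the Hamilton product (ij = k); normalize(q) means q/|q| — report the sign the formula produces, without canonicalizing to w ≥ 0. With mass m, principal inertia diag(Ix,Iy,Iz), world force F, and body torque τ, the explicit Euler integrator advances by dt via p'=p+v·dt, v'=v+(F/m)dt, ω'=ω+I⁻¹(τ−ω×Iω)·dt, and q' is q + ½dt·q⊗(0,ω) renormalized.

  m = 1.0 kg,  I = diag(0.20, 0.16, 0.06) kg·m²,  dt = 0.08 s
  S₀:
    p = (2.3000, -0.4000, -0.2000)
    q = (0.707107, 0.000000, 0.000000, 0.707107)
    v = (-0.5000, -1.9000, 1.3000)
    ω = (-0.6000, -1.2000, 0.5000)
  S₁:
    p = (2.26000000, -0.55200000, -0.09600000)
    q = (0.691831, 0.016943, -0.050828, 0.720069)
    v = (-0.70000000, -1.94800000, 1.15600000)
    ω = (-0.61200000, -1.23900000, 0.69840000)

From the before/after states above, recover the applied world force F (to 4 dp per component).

velocity change Δv = (-0.20000000, -0.04800000, -0.14400000)
applied force F = (-2.5000, -0.6000, -1.8000)

F = (-2.5000, -0.6000, -1.8000)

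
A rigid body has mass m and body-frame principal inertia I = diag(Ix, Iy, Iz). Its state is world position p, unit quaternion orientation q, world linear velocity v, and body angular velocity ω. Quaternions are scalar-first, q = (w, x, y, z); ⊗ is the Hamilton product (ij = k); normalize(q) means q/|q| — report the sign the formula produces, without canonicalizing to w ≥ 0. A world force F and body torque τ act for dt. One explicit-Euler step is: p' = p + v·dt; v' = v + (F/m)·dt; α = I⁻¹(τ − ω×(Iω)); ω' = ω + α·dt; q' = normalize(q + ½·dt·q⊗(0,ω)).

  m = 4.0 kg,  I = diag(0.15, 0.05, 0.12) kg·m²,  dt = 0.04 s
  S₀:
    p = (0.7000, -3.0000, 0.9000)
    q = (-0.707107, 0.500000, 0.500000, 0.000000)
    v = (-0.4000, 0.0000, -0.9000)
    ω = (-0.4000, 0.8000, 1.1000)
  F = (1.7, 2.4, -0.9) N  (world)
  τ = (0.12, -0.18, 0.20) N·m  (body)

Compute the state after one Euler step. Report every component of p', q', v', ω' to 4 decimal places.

a = (0.4250, 0.6000, -0.2250)
new position p' = (0.6840, -3.0000, 0.8640)
new velocity v' = (-0.3830, 0.0240, -0.9090)
α = I⁻¹(τ − ω×Iω) = (0.3893, -3.3360, 1.4000)
new body rate ω' = (-0.3844, 0.6666, 1.1560)
q⊗(0,ω) = (-0.2000000, 0.8328428, -1.1156856, -0.1778177)
q + ½dt·q⊗(0,ω), renormalized = (-0.7108, 0.5164, 0.4775, -0.0036)

p' = (0.6840, -3.0000, 0.8640)
q' = (-0.7108, 0.5164, 0.4775, -0.0036)
v' = (-0.3830, 0.0240, -0.9090)
ω' = (-0.3844, 0.6666, 1.1560)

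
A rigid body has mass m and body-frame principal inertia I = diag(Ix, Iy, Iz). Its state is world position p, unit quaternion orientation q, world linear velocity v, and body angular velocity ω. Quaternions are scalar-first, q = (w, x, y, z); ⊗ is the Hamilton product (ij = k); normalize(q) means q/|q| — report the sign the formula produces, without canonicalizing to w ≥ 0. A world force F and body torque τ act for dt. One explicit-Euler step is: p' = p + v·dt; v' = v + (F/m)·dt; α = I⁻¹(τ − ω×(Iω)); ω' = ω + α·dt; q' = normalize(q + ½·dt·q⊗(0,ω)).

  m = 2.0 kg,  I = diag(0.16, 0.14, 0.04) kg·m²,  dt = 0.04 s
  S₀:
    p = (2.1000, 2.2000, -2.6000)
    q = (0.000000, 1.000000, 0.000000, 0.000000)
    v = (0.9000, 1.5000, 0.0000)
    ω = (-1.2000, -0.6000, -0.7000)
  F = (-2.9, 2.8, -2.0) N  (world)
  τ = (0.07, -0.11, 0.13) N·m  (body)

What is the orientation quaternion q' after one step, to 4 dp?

q' = (0.0240, 0.9995, 0.0140, -0.0120)

Hamilton product q⊗(0,ω) = (1.2000000, 0.0000000, 0.7000000, -0.6000000)
q' = normalize(q + ½dt·q⊗(0,ω)) = (0.0240, 0.9995, 0.0140, -0.0120)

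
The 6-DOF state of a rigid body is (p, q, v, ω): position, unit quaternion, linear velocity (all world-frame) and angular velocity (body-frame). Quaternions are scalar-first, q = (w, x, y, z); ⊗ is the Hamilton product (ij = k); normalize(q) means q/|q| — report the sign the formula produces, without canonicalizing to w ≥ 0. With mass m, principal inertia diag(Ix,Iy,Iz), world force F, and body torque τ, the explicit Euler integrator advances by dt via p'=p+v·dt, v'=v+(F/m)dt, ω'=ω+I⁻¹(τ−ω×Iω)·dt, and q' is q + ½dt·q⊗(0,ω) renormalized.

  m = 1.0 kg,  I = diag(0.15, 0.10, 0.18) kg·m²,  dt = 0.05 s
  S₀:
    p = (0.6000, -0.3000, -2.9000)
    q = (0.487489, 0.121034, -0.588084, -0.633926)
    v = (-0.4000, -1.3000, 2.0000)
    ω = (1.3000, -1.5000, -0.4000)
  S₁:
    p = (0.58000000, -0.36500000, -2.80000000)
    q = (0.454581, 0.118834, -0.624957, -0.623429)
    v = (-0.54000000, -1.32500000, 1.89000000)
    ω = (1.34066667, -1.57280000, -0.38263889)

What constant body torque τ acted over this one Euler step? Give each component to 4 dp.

Δω = ω₁−ω₀ = (0.04066667, -0.07280000, 0.01736111)
precession coupling = (0.0480, 0.0156, 0.0975)
applied torque τ = (0.1700, -0.1300, 0.1600)

τ = (0.1700, -0.1300, 0.1600)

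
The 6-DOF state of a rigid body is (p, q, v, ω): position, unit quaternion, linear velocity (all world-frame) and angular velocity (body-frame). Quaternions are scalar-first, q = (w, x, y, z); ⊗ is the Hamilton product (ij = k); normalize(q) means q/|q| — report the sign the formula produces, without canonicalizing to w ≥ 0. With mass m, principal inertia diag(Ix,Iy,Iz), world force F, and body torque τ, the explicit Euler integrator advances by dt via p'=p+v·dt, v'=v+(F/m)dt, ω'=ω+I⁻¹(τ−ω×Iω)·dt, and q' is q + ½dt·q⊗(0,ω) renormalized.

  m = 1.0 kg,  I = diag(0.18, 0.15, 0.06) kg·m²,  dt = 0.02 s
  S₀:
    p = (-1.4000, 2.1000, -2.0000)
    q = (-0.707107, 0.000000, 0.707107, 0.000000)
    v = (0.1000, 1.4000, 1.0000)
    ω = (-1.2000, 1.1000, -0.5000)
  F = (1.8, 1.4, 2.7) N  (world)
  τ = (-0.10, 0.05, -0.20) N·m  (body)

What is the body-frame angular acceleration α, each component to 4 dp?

gyro term ω×Iω = (0.0495, 0.0720, 0.0396)
(τ − ω×Iω)/I = (-0.8306, -0.1467, -3.9933)

α = (-0.8306, -0.1467, -3.9933)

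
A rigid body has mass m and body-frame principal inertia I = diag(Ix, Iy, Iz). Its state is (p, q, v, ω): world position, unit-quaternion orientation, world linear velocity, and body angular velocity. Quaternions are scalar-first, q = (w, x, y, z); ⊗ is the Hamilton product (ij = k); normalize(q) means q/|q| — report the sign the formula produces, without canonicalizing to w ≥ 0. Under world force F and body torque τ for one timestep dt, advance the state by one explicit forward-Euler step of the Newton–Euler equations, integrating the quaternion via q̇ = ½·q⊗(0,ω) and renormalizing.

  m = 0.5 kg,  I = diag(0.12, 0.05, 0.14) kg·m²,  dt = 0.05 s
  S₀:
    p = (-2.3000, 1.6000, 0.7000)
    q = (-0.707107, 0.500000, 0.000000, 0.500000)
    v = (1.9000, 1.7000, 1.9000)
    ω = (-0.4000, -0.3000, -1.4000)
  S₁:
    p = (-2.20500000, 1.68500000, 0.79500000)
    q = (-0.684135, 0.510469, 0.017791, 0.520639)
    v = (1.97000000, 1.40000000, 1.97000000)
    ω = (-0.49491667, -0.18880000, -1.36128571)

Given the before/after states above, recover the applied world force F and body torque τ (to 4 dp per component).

Δv = v₁−v₀ = (0.07000000, -0.30000000, 0.07000000)
m·(v₁−v₀)/dt = (0.7000, -3.0000, 0.7000)
Δω = ω₁−ω₀ = (-0.09491667, 0.11120000, 0.03871429)
gyro term ω₀×Iω₀ = (0.0378, -0.0112, -0.0084)
applied torque τ = (-0.1900, 0.1000, 0.1000)

F = (0.7000, -3.0000, 0.7000)
τ = (-0.1900, 0.1000, 0.1000)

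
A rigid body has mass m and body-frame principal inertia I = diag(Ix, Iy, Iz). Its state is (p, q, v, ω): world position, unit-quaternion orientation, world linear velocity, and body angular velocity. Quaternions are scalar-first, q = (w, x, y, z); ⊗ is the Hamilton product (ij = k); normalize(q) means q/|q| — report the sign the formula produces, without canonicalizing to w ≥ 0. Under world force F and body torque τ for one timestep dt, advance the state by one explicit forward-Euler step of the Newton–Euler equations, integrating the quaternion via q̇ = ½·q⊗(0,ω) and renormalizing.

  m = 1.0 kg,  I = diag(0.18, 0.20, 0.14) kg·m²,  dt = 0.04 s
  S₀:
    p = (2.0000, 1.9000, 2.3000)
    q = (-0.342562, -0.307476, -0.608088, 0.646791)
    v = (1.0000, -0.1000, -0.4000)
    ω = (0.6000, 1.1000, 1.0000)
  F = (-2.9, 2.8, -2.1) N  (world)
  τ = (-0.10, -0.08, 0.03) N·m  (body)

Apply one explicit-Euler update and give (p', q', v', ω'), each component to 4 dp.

precession coupling ω×(Iω) = (-0.0660, 0.0240, 0.0132)
angular accel α = (-0.1889, -0.5200, 0.1200)
ω' = ω + α·dt = (0.5924, 1.0792, 1.0048)
q⊗(0,ω) = (0.2065914, -1.5250953, 0.3187324, -0.3159328)
q + ½dt·q⊗(0,ω), renormalized = (-0.3383, -0.3378, -0.6014, 0.6401)
a = F/m = (-2.9000, 2.8000, -2.1000)
new position p' = (2.0400, 1.8960, 2.2840)
new velocity v' = (0.8840, 0.0120, -0.4840)

p' = (2.0400, 1.8960, 2.2840)
q' = (-0.3383, -0.3378, -0.6014, 0.6401)
v' = (0.8840, 0.0120, -0.4840)
ω' = (0.5924, 1.0792, 1.0048)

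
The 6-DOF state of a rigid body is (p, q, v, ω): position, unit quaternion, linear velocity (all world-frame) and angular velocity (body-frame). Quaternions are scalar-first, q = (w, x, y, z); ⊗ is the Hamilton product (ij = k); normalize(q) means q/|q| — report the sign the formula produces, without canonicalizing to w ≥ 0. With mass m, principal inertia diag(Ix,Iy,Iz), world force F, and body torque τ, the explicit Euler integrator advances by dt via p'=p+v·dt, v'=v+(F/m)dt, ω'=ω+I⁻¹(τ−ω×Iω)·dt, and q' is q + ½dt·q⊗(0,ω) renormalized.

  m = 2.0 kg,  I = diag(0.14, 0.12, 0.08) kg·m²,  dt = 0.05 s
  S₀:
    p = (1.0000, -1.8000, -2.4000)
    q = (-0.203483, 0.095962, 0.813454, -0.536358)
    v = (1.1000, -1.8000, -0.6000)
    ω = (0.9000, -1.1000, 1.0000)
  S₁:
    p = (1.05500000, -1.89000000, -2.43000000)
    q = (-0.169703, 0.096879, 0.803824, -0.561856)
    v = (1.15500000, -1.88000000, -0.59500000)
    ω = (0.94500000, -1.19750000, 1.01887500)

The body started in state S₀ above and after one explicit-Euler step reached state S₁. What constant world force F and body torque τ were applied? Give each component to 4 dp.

F = (2.2000, -3.2000, 0.2000)
τ = (0.1700, -0.1800, 0.0500)

rate change Δω = (0.04500000, -0.09750000, 0.01887500)
ω₀×(Iω₀) = (0.0440, 0.0540, 0.0198)
applied torque τ = (0.1700, -0.1800, 0.0500)
v₁ − v₀ = (0.05500000, -0.08000000, 0.00500000)
m·(v₁−v₀)/dt = (2.2000, -3.2000, 0.2000)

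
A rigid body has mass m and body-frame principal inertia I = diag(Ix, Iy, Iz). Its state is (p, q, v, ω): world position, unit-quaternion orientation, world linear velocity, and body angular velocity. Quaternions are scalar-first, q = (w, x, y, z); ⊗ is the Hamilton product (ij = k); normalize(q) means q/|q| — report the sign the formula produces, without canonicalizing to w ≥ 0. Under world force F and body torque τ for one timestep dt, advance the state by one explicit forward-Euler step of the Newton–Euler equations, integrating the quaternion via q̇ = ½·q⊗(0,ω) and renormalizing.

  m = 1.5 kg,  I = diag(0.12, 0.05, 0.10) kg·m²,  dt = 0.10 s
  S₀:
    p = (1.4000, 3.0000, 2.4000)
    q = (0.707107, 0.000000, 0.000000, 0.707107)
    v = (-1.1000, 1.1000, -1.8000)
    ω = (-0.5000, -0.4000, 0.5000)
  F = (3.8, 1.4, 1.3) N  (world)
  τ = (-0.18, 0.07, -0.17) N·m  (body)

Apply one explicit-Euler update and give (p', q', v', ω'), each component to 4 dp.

p' = (1.2900, 3.1100, 2.2200)
q' = (0.6889, -0.0035, -0.0318, 0.7242)
v' = (-0.8467, 1.1933, -1.7133)
ω' = (-0.6417, -0.2500, 0.3440)

a = F/m = (2.5333, 0.9333, 0.8667)
new position p' = (1.2900, 3.1100, 2.2200)
v + (F/m)dt = (-0.8467, 1.1933, -1.7133)
(τ − ω×Iω)/I = (-1.4167, 1.5000, -1.5600)
ω' = ω + α·dt = (-0.6417, -0.2500, 0.3440)
q⊗(0,ω) = (-0.3535535, -0.0707107, -0.6363963, 0.3535535)
q' = normalize(q + ½dt·q⊗(0,ω)) = (0.6889, -0.0035, -0.0318, 0.7242)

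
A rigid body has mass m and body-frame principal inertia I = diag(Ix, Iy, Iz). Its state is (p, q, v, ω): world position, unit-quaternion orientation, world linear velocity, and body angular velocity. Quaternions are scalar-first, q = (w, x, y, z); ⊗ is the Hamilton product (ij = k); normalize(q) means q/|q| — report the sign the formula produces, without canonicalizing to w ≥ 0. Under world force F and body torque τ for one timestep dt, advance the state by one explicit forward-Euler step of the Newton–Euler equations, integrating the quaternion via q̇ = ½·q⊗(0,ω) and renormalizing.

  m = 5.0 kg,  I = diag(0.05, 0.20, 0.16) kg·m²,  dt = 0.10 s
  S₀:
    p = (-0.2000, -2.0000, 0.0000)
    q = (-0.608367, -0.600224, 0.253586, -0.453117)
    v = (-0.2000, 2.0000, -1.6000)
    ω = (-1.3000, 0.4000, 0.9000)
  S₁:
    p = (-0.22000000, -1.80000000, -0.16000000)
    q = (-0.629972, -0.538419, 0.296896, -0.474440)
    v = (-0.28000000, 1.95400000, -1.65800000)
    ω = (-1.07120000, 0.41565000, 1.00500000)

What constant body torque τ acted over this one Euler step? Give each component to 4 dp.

Δω = ω₁−ω₀ = (0.22880000, 0.01565000, 0.10500000)
gyro term ω₀×Iω₀ = (-0.0144, 0.1287, -0.0780)
applied torque τ = (0.1000, 0.1600, 0.0900)

τ = (0.1000, 0.1600, 0.0900)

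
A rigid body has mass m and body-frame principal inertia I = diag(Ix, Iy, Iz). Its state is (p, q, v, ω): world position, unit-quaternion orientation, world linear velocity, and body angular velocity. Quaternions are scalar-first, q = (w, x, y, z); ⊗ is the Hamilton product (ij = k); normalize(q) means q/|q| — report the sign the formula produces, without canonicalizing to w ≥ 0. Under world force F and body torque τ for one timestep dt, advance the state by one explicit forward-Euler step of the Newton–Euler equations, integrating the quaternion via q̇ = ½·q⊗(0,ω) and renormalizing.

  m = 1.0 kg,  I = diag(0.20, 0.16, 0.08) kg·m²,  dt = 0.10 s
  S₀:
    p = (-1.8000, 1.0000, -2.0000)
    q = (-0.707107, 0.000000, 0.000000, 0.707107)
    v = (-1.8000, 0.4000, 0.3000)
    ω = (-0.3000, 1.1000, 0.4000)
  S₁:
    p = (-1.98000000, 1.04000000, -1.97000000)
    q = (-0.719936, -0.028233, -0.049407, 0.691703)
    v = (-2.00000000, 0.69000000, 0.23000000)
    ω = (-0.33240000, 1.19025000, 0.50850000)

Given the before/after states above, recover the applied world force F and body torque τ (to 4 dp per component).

velocity change Δv = (-0.20000000, 0.29000000, -0.07000000)
F = m·Δv/dt = (-2.0000, 2.9000, -0.7000)
ω₁ − ω₀ = (-0.03240000, 0.09025000, 0.10850000)
ω₀×(Iω₀) = (-0.0352, -0.0144, 0.0132)
τ = I·(Δω/dt) + ω₀×(Iω₀) = (-0.1000, 0.1300, 0.1000)

F = (-2.0000, 2.9000, -0.7000)
τ = (-0.1000, 0.1300, 0.1000)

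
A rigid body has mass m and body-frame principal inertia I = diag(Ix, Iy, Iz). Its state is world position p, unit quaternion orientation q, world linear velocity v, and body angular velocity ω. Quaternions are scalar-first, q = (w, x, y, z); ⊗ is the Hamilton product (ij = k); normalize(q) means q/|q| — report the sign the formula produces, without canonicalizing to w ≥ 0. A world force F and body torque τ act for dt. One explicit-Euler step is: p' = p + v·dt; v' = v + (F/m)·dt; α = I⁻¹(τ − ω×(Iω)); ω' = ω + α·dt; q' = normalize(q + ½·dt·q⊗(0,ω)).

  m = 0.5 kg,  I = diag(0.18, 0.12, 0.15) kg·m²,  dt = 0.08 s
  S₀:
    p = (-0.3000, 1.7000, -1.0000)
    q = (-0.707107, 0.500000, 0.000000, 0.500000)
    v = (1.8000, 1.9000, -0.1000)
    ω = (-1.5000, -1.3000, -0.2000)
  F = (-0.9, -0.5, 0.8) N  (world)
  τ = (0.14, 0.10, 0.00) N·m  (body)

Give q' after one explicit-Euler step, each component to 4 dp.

q' = (-0.6710, 0.5666, 0.0107, 0.4781)

Hamilton product q⊗(0,ω) = (0.8500000, 1.7106605, 0.2692391, -0.5085786)
q' = normalize(q + ½dt·q⊗(0,ω)) = (-0.6710, 0.5666, 0.0107, 0.4781)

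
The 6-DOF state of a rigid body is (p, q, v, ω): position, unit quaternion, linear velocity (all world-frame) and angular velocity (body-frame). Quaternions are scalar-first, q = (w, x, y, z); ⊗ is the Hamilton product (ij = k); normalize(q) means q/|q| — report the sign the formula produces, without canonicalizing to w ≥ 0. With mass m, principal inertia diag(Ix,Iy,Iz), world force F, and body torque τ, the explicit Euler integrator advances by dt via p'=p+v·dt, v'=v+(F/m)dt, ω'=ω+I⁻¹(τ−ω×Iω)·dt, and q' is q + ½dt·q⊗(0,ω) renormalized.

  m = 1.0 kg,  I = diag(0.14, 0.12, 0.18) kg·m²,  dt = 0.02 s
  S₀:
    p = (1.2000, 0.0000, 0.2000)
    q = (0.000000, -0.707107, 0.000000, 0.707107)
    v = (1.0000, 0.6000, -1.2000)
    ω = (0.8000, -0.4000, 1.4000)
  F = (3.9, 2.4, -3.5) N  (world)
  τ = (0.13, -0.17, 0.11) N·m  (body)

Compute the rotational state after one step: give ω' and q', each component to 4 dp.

ω' = (0.8234, -0.4209, 1.4115)
q' = (-0.0042, -0.7042, 0.0156, 0.7098)

precession coupling ω×(Iω) = (-0.0336, -0.0448, 0.0064)
angular accel α = (1.1686, -1.0433, 0.5756)
ω' = ω + α·dt = (0.8234, -0.4209, 1.4115)
Hamilton product q⊗(0,ω) = (-0.4242642, 0.2828428, 1.5556354, 0.2828428)
q' = normalize(q + ½dt·q⊗(0,ω)) = (-0.0042, -0.7042, 0.0156, 0.7098)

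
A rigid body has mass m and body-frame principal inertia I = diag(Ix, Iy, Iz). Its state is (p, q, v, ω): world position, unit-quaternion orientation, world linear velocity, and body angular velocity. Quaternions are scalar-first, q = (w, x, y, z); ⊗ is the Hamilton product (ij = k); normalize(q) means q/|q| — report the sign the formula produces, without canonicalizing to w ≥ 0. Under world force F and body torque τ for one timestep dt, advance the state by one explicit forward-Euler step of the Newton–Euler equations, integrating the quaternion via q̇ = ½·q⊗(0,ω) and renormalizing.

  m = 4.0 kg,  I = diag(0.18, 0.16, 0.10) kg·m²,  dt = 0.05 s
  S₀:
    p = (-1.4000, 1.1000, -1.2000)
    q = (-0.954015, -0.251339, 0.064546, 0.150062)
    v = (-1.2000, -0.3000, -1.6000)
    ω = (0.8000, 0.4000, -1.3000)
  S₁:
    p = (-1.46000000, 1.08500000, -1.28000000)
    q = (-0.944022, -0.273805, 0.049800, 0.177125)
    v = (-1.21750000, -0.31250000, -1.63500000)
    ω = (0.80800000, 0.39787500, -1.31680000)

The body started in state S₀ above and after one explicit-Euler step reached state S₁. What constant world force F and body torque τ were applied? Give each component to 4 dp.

ω₁ − ω₀ = (0.00800000, -0.00212500, -0.01680000)
I·α + gyro = (0.0600, -0.0900, -0.0400)
Δv = v₁−v₀ = (-0.01750000, -0.01250000, -0.03500000)
applied force F = (-1.4000, -1.0000, -2.8000)

F = (-1.4000, -1.0000, -2.8000)
τ = (0.0600, -0.0900, -0.0400)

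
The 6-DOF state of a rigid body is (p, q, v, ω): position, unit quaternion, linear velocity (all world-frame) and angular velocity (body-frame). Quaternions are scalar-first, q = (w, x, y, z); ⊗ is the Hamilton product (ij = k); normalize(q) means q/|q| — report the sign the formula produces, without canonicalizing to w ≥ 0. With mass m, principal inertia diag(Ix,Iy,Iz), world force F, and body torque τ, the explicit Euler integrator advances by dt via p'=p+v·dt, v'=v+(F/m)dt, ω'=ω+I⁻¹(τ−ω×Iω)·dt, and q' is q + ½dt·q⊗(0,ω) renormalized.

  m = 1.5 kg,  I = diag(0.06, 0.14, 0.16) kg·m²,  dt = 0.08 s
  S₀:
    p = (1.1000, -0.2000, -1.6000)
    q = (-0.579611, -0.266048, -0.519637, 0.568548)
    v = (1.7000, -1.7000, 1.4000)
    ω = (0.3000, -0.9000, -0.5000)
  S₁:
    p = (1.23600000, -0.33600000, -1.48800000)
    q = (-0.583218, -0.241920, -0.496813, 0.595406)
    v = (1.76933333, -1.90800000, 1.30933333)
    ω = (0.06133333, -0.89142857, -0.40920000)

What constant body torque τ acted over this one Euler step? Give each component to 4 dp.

τ = (-0.1700, 0.0300, 0.1600)

rate change Δω = (-0.23866667, 0.00857143, 0.09080000)
I·α + gyro = (-0.1700, 0.0300, 0.1600)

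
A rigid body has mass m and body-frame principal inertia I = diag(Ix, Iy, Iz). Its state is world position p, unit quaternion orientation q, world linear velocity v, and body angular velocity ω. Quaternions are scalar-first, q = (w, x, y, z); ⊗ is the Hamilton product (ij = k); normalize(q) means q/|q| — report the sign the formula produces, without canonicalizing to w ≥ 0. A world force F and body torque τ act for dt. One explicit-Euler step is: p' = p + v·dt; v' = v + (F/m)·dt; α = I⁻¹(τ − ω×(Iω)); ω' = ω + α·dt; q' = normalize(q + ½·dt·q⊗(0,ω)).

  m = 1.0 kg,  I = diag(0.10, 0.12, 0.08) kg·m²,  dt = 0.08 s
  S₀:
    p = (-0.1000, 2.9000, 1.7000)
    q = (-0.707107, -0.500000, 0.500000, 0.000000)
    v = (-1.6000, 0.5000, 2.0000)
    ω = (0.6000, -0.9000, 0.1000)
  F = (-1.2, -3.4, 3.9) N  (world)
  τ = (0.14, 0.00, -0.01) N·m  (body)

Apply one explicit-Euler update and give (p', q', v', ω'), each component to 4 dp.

p' = (-0.2280, 2.9400, 1.8600)
q' = (-0.6765, -0.5145, 0.5270, 0.0032)
v' = (-1.6960, 0.2280, 2.3120)
ω' = (0.7091, -0.9008, 0.1008)

gyro term ω×Iω = (0.0036, 0.0012, -0.0108)
(τ − ω×Iω)/I = (1.3640, -0.0100, 0.0100)
ω + α·dt = (0.7091, -0.9008, 0.1008)
Hamilton product q⊗(0,ω) = (0.7500000, -0.3742642, 0.6863963, 0.0792893)
updated quaternion q' = (-0.6765, -0.5145, 0.5270, 0.0032)
a = (-1.2000, -3.4000, 3.9000)
p + v·dt = (-0.2280, 2.9400, 1.8600)
v + (F/m)dt = (-1.6960, 0.2280, 2.3120)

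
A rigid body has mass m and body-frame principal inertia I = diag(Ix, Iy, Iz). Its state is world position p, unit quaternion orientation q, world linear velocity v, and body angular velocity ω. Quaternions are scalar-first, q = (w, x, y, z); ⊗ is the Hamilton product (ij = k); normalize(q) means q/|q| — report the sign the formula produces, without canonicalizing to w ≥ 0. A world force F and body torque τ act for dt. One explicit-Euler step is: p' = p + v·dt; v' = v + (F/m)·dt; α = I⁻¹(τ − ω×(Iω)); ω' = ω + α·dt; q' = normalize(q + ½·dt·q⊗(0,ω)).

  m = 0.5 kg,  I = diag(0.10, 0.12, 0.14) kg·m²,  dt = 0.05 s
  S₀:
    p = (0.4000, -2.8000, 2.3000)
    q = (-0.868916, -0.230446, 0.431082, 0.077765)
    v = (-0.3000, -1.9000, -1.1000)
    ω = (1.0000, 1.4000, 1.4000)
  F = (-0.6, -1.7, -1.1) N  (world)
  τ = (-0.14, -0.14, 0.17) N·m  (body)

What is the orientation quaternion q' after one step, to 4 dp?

q' = (-0.8796, -0.2394, 0.4100, 0.0285)

q⊗(0,ω) = (-0.4819398, -0.3742722, -0.8160930, -1.9701888)
updated quaternion q' = (-0.8796, -0.2394, 0.4100, 0.0285)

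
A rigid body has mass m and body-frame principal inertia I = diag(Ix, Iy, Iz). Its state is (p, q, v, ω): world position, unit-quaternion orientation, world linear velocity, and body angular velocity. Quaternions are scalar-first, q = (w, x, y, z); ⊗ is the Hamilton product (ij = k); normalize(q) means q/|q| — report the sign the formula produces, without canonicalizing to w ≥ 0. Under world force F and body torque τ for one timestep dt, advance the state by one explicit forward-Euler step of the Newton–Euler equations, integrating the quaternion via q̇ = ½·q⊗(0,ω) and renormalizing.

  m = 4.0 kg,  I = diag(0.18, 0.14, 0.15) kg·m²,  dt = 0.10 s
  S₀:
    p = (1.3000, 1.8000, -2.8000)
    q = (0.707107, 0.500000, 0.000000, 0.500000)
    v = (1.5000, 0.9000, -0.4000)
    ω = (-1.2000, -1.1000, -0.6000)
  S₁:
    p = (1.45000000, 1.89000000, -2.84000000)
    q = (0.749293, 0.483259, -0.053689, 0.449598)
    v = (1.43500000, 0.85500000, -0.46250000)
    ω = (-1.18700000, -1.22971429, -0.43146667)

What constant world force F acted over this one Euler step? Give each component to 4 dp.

F = (-2.6000, -1.8000, -2.5000)

v₁ − v₀ = (-0.06500000, -0.04500000, -0.06250000)
m·(v₁−v₀)/dt = (-2.6000, -1.8000, -2.5000)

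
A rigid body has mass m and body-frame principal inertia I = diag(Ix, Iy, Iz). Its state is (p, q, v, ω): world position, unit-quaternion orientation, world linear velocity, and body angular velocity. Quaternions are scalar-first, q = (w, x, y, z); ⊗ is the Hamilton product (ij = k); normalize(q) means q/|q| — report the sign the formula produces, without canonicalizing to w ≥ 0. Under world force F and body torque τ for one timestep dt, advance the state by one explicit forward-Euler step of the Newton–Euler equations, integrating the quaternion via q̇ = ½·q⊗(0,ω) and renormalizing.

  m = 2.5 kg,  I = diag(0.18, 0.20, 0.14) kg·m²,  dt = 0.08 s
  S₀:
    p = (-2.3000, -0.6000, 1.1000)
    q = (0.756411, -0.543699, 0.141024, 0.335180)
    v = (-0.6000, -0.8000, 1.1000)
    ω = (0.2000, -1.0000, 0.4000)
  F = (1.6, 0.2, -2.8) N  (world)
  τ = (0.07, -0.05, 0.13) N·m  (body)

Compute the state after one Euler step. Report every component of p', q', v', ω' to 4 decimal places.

ω×(Iω) gyroscopic = (0.0240, 0.0032, -0.0040)
(τ − ω×Iω)/I = (0.2556, -0.2660, 0.9571)
ω' = ω + α·dt = (0.2204, -1.0213, 0.4766)
Hamilton product q⊗(0,ω) = (0.1156918, 0.5428718, -0.4718954, 0.8180586)
updated quaternion q' = (0.7603, -0.5215, 0.1220, 0.3675)
a = F/m = (0.6400, 0.0800, -1.1200)
new position p' = (-2.3480, -0.6640, 1.1880)
new velocity v' = (-0.5488, -0.7936, 1.0104)

p' = (-2.3480, -0.6640, 1.1880)
q' = (0.7603, -0.5215, 0.1220, 0.3675)
v' = (-0.5488, -0.7936, 1.0104)
ω' = (0.2204, -1.0213, 0.4766)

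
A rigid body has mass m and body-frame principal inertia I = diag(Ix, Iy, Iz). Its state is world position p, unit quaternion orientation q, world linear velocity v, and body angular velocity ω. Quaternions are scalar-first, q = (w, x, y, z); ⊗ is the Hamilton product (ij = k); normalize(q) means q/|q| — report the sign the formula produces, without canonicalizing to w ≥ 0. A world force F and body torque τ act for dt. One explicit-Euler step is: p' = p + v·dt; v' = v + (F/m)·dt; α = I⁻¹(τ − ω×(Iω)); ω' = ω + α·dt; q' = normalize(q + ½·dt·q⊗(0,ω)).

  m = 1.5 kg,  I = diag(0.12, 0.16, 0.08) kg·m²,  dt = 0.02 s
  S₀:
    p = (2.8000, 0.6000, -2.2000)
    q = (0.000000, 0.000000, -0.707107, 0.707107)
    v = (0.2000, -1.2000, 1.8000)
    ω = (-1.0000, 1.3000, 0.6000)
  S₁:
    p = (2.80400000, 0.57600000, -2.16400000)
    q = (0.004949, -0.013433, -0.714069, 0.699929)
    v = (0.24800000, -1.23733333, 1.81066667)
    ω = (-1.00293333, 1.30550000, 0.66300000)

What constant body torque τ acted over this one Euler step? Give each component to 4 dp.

rate change Δω = (-0.00293333, 0.00550000, 0.06300000)
precession coupling = (-0.0624, -0.0240, -0.0520)
τ = I·(Δω/dt) + ω₀×(Iω₀) = (-0.0800, 0.0200, 0.2000)

τ = (-0.0800, 0.0200, 0.2000)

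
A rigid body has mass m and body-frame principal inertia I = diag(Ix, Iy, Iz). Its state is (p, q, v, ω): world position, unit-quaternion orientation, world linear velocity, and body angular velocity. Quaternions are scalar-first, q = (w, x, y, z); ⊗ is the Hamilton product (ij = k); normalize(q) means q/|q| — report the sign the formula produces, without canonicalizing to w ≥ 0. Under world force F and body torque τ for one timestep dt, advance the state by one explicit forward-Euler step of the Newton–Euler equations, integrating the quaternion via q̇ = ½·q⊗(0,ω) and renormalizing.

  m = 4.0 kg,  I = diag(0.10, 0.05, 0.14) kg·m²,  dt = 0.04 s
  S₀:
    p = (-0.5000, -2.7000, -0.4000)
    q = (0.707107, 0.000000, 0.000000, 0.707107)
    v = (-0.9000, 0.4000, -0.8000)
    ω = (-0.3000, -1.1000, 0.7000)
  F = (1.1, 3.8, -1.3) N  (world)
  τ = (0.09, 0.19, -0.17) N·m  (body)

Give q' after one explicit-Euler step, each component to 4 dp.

q⊗(0,ω) = (-0.4949749, 0.5656856, -0.9899498, 0.4949749)
updated quaternion q' = (0.6970, 0.0113, -0.0198, 0.7167)

q' = (0.6970, 0.0113, -0.0198, 0.7167)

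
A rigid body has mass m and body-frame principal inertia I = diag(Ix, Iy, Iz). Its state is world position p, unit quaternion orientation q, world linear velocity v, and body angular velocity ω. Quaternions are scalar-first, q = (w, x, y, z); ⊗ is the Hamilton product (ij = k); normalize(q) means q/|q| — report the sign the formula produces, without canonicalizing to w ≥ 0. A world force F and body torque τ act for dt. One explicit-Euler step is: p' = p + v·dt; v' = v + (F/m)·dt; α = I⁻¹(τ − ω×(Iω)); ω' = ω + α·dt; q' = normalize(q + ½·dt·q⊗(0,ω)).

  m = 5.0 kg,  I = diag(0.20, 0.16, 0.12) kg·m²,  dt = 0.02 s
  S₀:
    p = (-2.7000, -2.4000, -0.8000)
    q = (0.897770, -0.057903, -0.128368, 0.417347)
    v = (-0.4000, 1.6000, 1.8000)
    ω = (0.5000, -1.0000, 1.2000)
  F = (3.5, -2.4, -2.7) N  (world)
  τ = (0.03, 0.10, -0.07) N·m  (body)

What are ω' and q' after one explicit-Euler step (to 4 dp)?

ω' = (0.4982, -0.9935, 1.1850)
q' = (0.8916, -0.0508, -0.1345, 0.4293)

angular accel α = (-0.0900, 0.3250, -0.7500)
ω + α·dt = (0.4982, -0.9935, 1.1850)
2q̇ = q⊗(0,ω) = (-0.6002329, 0.7121904, -0.6196129, 1.1994110)
updated quaternion q' = (0.8916, -0.0508, -0.1345, 0.4293)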